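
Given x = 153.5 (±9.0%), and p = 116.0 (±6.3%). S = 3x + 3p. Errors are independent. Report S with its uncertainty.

808.5 ± 46.9

For a sum/difference, combine absolute errors in quadrature:
  (3·δx)² = 1720;  (3·δp)² = 481
δS = √(2200) = 46.9
S = 808.5.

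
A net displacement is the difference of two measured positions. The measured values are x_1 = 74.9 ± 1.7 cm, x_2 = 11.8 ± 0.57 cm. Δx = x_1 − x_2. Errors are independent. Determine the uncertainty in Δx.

1.79 cm

For a sum/difference, combine absolute errors in quadrature:
  (δx_1)² = 2.89;  (δx_2)² = 0.325
δΔx = √(3.21) = 1.79 cm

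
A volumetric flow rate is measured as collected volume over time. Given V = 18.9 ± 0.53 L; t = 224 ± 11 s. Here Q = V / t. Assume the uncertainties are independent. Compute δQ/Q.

Since Q is a product/quotient, work with relative uncertainties:
  (1·δV/V)² = (1×0.0280)² = 0.000786;  (-1·δt/t)² = (-1×0.0491)² = 0.00241
δQ/Q = √(0.00320) = 0.0565

0.0565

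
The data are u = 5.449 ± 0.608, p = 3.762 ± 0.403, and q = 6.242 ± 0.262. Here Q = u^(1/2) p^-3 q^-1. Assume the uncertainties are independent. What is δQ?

0.00231

Since Q is a product/quotient, work with relative uncertainties:
  (½·δu/u)² = (0.5×0.112)² = 0.00311;  (-3·δp/p)² = (-3×0.107)² = 0.103;  (-1·δq/q)² = (-1×0.0420)² = 0.00176
δQ/Q = √(0.108) = 0.329
Q = 0.007024, so δQ = 0.329 × 0.007024 = 0.00231.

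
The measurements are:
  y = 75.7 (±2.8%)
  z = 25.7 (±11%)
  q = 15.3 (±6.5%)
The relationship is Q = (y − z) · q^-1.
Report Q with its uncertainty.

3.27 ± 0.314

Let u = y − z = 50.0. δu = √(δy² + δz²) = √(4.49 + 7.99) = 3.53, so δu/u = 0.0707.
Q is then a monomial in u, q:
δQ/Q = √((δu/u)² + (-1·δq/q)²) = √(0.00499 + 0.00423) = 0.0960
Q = 3.27, so δQ = 0.0960 × 3.27 = 0.314.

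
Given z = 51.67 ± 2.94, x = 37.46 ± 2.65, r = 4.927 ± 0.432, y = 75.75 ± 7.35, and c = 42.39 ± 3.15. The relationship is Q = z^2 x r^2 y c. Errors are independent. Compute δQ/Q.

0.252

Products/powers → add relative errors in quadrature, weighted by exponent:
  (2·δz/z)² = (2×0.0569)² = 0.0130;  (1·δx/x)² = (1×0.0707)² = 0.00500;  (2·δr/r)² = (2×0.0877)² = 0.0308;  (1·δy/y)² = (1×0.0970)² = 0.00941;  (1·δc/c)² = (1×0.0743)² = 0.00552
δQ/Q = √(0.0636) = 0.252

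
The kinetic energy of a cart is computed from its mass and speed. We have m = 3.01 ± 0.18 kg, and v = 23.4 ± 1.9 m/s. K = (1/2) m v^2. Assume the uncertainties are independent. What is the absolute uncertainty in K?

For a monomial K ∝ m, v^2, fractional errors add in quadrature:
  (1·δm/m)² = (1×0.0598)² = 0.00358;  (2·δv/v)² = (2×0.0812)² = 0.0264
δK/K = √(0.0299) = 0.173
K = 824 J, so δK = 0.173 × 824 = 143 J.

143 J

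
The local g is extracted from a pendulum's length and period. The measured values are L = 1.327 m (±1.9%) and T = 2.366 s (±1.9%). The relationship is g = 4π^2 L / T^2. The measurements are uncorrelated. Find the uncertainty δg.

0.398 m/s^2

Since g is a product/quotient, work with relative uncertainties:
  (1·δL/L)² = (1×0.0190)² = 0.000361;  (-2·δT/T)² = (-2×0.0190)² = 0.00144
δg/g = √(0.00180) = 0.0425
g = 9.358 m/s^2, so δg = 0.0425 × 9.358 = 0.398 m/s^2.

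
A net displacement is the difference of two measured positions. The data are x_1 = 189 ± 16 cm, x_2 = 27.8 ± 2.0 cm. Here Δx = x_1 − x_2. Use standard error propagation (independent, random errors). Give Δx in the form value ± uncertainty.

Each term contributes (cᵢ δxᵢ)² to (δΔx)²:
  (δx_1)² = 256;  (δx_2)² = 4.00
δΔx = √(260) = 16.1 cm
Δx = 161 cm.

161 ± 16.1 cm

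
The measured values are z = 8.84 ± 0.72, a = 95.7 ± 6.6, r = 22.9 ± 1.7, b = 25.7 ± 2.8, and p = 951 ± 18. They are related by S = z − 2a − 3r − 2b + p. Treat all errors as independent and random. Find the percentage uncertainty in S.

3.64%

S is a linear combination, so absolute uncertainties add in quadrature:
  (δz)² = 0.518;  (2·δa)² = 174;  (3·δr)² = 26.0;  (2·δb)² = 31.4;  (δp)² = 324
δS = √(556) = 23.6
S = 648, so δS/S = 23.6/648 = 0.0364.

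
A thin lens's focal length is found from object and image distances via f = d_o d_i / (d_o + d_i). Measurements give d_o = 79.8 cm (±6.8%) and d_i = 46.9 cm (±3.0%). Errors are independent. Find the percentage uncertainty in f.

∂f/∂d_o = (d_i/(d_o+d_i))² = 0.137;  ∂f/∂d_i = (d_o/(d_o+d_i))² = 0.397
δf = √((∂f/∂d_o · δd_o)² + (∂f/∂d_i · δd_i)²) = √(0.553 + 0.312) = 0.930 cm
f = 29.5 cm, so δf/f = 0.930/29.5 = 0.0315.

3.15%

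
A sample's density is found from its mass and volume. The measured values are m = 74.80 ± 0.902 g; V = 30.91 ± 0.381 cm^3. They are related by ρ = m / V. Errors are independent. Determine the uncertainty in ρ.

0.0417 g/cm^3

Since ρ is a product/quotient, work with relative uncertainties:
  (1·δm/m)² = (1×0.0121)² = 0.000145;  (-1·δV/V)² = (-1×0.0123)² = 0.000152
δρ/ρ = √(0.000297) = 0.0172
ρ = 2.420 g/cm^3, so δρ = 0.0172 × 2.420 = 0.0417 g/cm^3.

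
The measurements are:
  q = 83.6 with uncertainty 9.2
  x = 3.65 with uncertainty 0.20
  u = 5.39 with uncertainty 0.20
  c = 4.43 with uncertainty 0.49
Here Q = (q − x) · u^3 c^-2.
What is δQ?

Let w = q − x = 79.9. δw = √(δq² + δx²) = √(84.6 + 0.0400) = 9.20, so δw/w = 0.115.
Q is then a monomial in w, u, c:
δQ/Q = √((δw/w)² + (3·δu/u)² + (-2·δc/c)²) = √(0.0132 + 0.0124 + 0.0489) = 0.273
Q = 638, so δQ = 0.273 × 638 = 174.

174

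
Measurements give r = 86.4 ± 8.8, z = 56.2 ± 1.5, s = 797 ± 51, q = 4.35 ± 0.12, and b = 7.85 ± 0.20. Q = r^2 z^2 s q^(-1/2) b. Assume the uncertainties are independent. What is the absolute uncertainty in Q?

1.57e+10

Since Q is a product/quotient, work with relative uncertainties:
  (2·δr/r)² = (2×0.102)² = 0.0415;  (2·δz/z)² = (2×0.0267)² = 0.00285;  (1·δs/s)² = (1×0.0640)² = 0.00409;  (−½·δq/q)² = (-0.5×0.0276)² = 0.000190;  (1·δb/b)² = (1×0.0255)² = 0.000649
δQ/Q = √(0.0493) = 0.222
Q = 7.07e+10, so δQ = 0.222 × 7.07e+10 = 1.57e+10.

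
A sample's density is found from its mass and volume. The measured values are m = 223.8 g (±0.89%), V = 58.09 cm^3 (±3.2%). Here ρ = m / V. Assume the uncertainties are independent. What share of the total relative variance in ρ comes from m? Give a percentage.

7.18%

(δρ/ρ)² = (1·δm/m)² + (-1·δV/V)²
  m term: (1×0.00890)² = 7.92e-05
  V term: (-1×0.0320)² = 0.00102
Total = 0.00110. Share from m = 7.92e-05/0.00110 = 0.0718.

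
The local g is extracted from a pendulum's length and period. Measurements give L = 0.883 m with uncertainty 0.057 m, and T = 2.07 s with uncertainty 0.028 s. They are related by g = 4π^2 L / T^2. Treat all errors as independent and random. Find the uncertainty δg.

Relative error in a monomial: (δg/g)² = Σ (nᵢ · δxᵢ/xᵢ)².
  (1·δL/L)² = (1×0.0646)² = 0.00417;  (-2·δT/T)² = (-2×0.0135)² = 0.000732
δg/g = √(0.00490) = 0.0700
g = 8.14 m/s^2, so δg = 0.0700 × 8.14 = 0.569 m/s^2.

0.569 m/s^2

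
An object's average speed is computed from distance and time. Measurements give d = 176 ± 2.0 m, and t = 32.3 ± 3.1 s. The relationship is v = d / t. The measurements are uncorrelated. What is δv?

0.527 m/s

Relative error in a monomial: (δv/v)² = Σ (nᵢ · δxᵢ/xᵢ)².
  (1·δd/d)² = (1×0.0114)² = 0.000129;  (-1·δt/t)² = (-1×0.0960)² = 0.00921
δv/v = √(0.00934) = 0.0966
v = 5.45 m/s, so δv = 0.0966 × 5.45 = 0.527 m/s.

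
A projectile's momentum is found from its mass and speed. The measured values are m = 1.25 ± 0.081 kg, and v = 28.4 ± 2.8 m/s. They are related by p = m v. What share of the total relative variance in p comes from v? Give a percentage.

69.8%

(δp/p)² = (1·δm/m)² + (1·δv/v)²
  m term: (1×0.0648)² = 0.00420
  v term: (1×0.0986)² = 0.00972
Total = 0.0139. Share from v = 0.00972/0.0139 = 0.698.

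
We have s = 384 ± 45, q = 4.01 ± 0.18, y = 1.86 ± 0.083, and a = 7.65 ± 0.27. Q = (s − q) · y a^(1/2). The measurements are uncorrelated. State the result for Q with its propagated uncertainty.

Let u = s − q = 380. δu = √(δs² + δq²) = √(2020 + 0.0324) = 45.0, so δu/u = 0.118.
Q is then a monomial in u, y, a:
δQ/Q = √((δu/u)² + (1·δy/y)² + (½·δa/a)²) = √(0.0140 + 0.00199 + 0.000311) = 0.128
Q = 1950, so δQ = 0.128 × 1950 = 250.

1950 ± 250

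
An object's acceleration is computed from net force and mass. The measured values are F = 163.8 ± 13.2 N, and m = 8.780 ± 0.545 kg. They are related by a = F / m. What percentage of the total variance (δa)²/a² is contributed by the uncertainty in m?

37.2%

(δa/a)² = (1·δF/F)² + (-1·δm/m)²
  F term: (1×0.0806)² = 0.00649
  m term: (-1×0.0621)² = 0.00385
Total = 0.0103. Share from m = 0.00385/0.0103 = 0.372.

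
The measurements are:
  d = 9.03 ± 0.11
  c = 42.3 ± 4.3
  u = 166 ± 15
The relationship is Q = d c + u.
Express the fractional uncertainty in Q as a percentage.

Let p = d·c = 382. δp/p = √((1·δd/d)² + (1·δc/c)²) = √(0.000148 + 0.0103) = 0.102, so δp = 39.1.
Q = p + u: δQ = √(δp² + δu²) = √(1530 + 225) = 41.9
Q = 548, so δQ/Q = 41.9/548 = 0.0764.

7.64%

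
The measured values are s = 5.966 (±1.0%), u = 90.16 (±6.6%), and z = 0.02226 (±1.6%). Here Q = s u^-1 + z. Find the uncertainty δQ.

Let p = s·u^-1 = 0.06617. δp/p = √((1·δs/s)² + (-1·δu/u)²) = √(0.000100 + 0.00436) = 0.0668, so δp = 0.00442.
Q = p + z: δQ = √(δp² + δz²) = √(1.95e-05 + 1.27e-07) = 0.00443

0.00443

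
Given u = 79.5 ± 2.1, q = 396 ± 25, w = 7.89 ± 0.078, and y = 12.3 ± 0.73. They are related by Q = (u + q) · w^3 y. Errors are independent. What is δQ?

2.44e+05

Let h = u + q = 476. δh = √(δu² + δq²) = √(4.41 + 625) = 25.1, so δh/h = 0.0528.
Q is then a monomial in h, w, y:
δQ/Q = √((δh/h)² + (3·δw/w)² + (1·δy/y)²) = √(0.00278 + 0.000880 + 0.00352) = 0.0848
Q = 2.87e+06, so δQ = 0.0848 × 2.87e+06 = 2.44e+05.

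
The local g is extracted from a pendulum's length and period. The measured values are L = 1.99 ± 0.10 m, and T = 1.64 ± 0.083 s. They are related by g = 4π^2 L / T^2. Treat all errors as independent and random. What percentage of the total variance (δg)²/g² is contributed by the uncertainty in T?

80.2%

(δg/g)² = (1·δL/L)² + (-2·δT/T)²
  L term: (1×0.0503)² = 0.00253
  T term: (-2×0.0506)² = 0.0102
Total = 0.0128. Share from T = 0.0102/0.0128 = 0.802.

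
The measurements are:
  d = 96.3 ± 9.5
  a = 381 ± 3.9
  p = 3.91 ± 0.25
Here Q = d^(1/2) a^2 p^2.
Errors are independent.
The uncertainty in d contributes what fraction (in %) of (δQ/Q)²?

(δQ/Q)² = (½·δd/d)² + (2·δa/a)² + (2·δp/p)²
  d term: (0.5×0.0987)² = 0.00243
  a term: (2×0.0102)² = 0.000419
  p term: (2×0.0639)² = 0.0164
Total = 0.0192. Share from d = 0.00243/0.0192 = 0.127.

12.7%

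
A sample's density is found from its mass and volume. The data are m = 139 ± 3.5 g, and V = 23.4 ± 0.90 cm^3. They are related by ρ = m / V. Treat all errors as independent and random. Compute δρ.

Each factor contributes (exponent × relative error)² to (δρ/ρ)²:
  (1·δm/m)² = (1×0.0252)² = 0.000634;  (-1·δV/V)² = (-1×0.0385)² = 0.00148
δρ/ρ = √(0.00211) = 0.0460
ρ = 5.94 g/cm^3, so δρ = 0.0460 × 5.94 = 0.273 g/cm^3.

0.273 g/cm^3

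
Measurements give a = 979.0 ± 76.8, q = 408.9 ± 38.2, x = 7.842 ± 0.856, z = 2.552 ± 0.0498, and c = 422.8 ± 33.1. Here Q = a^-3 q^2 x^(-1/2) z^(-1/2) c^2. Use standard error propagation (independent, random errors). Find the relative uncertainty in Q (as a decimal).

Each factor contributes (exponent × relative error)² to (δQ/Q)²:
  (-3·δa/a)² = (-3×0.0784)² = 0.0554;  (2·δq/q)² = (2×0.0934)² = 0.0349;  (−½·δx/x)² = (-0.5×0.109)² = 0.00298;  (−½·δz/z)² = (-0.5×0.0195)² = 9.52e-05;  (2·δc/c)² = (2×0.0783)² = 0.0245
δQ/Q = √(0.118) = 0.343

0.343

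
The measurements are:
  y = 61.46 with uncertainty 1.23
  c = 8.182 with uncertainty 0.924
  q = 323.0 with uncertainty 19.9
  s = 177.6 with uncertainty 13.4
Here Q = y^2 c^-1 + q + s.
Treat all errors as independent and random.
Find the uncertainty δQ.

Let p = y^2·c^-1 = 461.7. δp/p = √((2·δy/y)² + (-1·δc/c)²) = √(0.00160 + 0.0128) = 0.120, so δp = 55.3.
Q = p + q + s: δQ = √(δp² + δq² + δs²) = √(3060 + 396 + 180) = 60.3

60.3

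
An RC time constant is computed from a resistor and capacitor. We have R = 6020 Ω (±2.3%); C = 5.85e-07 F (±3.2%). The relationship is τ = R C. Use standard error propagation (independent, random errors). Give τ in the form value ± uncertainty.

τ is a product of powers, so relative uncertainties combine in quadrature:
  (1·δR/R)² = (1×0.0230)² = 0.000529;  (1·δC/C)² = (1×0.0320)² = 0.00102
δτ/τ = √(0.00155) = 0.0394
τ = 0.00352 s, so δτ = 0.0394 × 0.00352 = 0.000139 s.

0.00352 ± 0.000139 s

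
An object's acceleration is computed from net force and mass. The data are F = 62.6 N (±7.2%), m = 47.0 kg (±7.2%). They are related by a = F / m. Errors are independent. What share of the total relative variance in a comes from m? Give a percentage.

50.0%

(δa/a)² = (1·δF/F)² + (-1·δm/m)²
  F term: (1×0.0720)² = 0.00518
  m term: (-1×0.0720)² = 0.00518
Total = 0.0104. Share from m = 0.00518/0.0104 = 0.500.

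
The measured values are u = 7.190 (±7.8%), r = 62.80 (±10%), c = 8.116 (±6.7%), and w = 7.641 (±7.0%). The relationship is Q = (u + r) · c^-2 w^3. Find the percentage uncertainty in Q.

Let h = u + r = 69.99. δh = √(δu² + δr²) = √(0.315 + 39.4) = 6.30, so δh/h = 0.0901.
Q is then a monomial in h, c, w:
δQ/Q = √((δh/h)² + (-2·δc/c)² + (3·δw/w)²) = √(0.00812 + 0.0180 + 0.0441) = 0.265

26.5%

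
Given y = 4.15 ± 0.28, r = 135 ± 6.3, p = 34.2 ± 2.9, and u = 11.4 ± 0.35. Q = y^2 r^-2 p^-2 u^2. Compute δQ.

2.56e-05

Each factor contributes (exponent × relative error)² to (δQ/Q)²:
  (2·δy/y)² = (2×0.0675)² = 0.0182;  (-2·δr/r)² = (-2×0.0467)² = 0.00871;  (-2·δp/p)² = (-2×0.0848)² = 0.0288;  (2·δu/u)² = (2×0.0307)² = 0.00377
δQ/Q = √(0.0595) = 0.244
Q = 0.000105, so δQ = 0.244 × 0.000105 = 2.56e-05.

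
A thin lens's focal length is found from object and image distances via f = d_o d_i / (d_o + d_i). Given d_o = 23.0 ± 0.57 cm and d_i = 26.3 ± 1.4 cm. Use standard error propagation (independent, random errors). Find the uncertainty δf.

∂f/∂d_o = (d_i/(d_o+d_i))² = 0.285;  ∂f/∂d_i = (d_o/(d_o+d_i))² = 0.218
δf = √((∂f/∂d_o · δd_o)² + (∂f/∂d_i · δd_i)²) = √(0.0263 + 0.0928) = 0.345 cm

0.345 cm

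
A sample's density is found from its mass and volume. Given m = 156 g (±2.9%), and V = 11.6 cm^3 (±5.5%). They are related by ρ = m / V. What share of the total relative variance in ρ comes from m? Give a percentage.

21.8%

(δρ/ρ)² = (1·δm/m)² + (-1·δV/V)²
  m term: (1×0.0290)² = 0.000841
  V term: (-1×0.0550)² = 0.00302
Total = 0.00387. Share from m = 0.000841/0.00387 = 0.218.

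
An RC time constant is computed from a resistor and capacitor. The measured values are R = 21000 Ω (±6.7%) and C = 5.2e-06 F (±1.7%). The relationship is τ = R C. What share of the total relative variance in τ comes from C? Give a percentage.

6.05%

(δτ/τ)² = (1·δR/R)² + (1·δC/C)²
  R term: (1×0.0670)² = 0.00449
  C term: (1×0.0170)² = 0.000289
Total = 0.00478. Share from C = 0.000289/0.00478 = 0.0605.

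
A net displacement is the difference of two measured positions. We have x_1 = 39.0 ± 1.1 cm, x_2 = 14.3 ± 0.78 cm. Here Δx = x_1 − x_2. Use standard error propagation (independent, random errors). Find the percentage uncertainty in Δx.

Each term contributes (cᵢ δxᵢ)² to (δΔx)²:
  (δx_1)² = 1.21;  (δx_2)² = 0.608
δΔx = √(1.82) = 1.35 cm
Δx = 24.7 cm, so δΔx/Δx = 1.35/24.7 = 0.0546.

5.46%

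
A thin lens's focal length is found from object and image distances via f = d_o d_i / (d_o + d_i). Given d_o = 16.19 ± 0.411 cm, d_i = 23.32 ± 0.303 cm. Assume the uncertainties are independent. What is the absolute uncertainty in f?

0.152 cm

∂f/∂d_o = (d_i/(d_o+d_i))² = 0.348;  ∂f/∂d_i = (d_o/(d_o+d_i))² = 0.168
δf = √((∂f/∂d_o · δd_o)² + (∂f/∂d_i · δd_i)²) = √(0.0205 + 0.00259) = 0.152 cm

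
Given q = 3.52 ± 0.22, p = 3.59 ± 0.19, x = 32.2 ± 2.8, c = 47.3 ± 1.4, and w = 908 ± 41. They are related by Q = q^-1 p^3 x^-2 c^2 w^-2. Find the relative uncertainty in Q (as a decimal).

0.266

Since Q is a product/quotient, work with relative uncertainties:
  (-1·δq/q)² = (-1×0.0625)² = 0.00391;  (3·δp/p)² = (3×0.0529)² = 0.0252;  (-2·δx/x)² = (-2×0.0870)² = 0.0302;  (2·δc/c)² = (2×0.0296)² = 0.00350;  (-2·δw/w)² = (-2×0.0452)² = 0.00816
δQ/Q = √(0.0710) = 0.266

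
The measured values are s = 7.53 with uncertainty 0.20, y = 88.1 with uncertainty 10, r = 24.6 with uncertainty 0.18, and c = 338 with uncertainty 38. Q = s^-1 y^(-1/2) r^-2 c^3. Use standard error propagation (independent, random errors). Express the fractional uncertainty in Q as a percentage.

34.3%

Relative error in a monomial: (δQ/Q)² = Σ (nᵢ · δxᵢ/xᵢ)².
  (-1·δs/s)² = (-1×0.0266)² = 0.000705;  (−½·δy/y)² = (-0.5×0.114)² = 0.00322;  (-2·δr/r)² = (-2×0.00732)² = 0.000214;  (3·δc/c)² = (3×0.112)² = 0.114
δQ/Q = √(0.118) = 0.343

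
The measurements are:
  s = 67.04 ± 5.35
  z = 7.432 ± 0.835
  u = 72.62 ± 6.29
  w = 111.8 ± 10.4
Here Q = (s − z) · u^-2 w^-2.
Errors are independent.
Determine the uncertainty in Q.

2.44e-07

Let h = s − z = 59.61. δh = √(δs² + δz²) = √(28.6 + 0.697) = 5.41, so δh/h = 0.0908.
Q is then a monomial in h, u, w:
δQ/Q = √((δh/h)² + (-2·δu/u)² + (-2·δw/w)²) = √(0.00825 + 0.0300 + 0.0346) = 0.270
Q = 9.043e-07, so δQ = 0.270 × 9.043e-07 = 2.44e-07.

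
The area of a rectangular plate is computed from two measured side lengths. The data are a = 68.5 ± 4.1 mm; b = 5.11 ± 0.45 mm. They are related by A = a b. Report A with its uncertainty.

Products/powers → add relative errors in quadrature, weighted by exponent:
  (1·δa/a)² = (1×0.0599)² = 0.00358;  (1·δb/b)² = (1×0.0881)² = 0.00776
δA/A = √(0.0113) = 0.106
A = 350 mm^2, so δA = 0.106 × 350 = 37.3 mm^2.

350 ± 37.3 mm^2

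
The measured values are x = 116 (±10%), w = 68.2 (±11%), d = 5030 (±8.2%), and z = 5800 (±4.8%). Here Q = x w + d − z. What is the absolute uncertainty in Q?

Let p = x·w = 7910. δp/p = √((1·δx/x)² + (1·δw/w)²) = √(0.0100 + 0.0121) = 0.149, so δp = 1180.
Q = p + d − z: δQ = √(δp² + δd² + δz²) = √(1.38e+06 + 1.7e+05 + 77500) = 1280

1280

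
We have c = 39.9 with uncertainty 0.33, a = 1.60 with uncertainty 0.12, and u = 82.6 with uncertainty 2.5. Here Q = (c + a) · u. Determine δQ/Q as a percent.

Let w = c + a = 41.5. δw = √(δc² + δa²) = √(0.109 + 0.0144) = 0.351, so δw/w = 0.00846.
Q is then a monomial in w, u:
δQ/Q = √((δw/w)² + (1·δu/u)²) = √(7.16e-05 + 0.000916) = 0.0314

3.14%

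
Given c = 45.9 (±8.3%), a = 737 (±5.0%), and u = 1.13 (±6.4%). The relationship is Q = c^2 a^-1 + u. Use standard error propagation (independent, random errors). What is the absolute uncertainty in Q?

0.501

Let p = c^2·a^-1 = 2.86. δp/p = √((2·δc/c)² + (-1·δa/a)²) = √(0.0276 + 0.00250) = 0.173, so δp = 0.496.
Q = p + u: δQ = √(δp² + δu²) = √(0.246 + 0.00523) = 0.501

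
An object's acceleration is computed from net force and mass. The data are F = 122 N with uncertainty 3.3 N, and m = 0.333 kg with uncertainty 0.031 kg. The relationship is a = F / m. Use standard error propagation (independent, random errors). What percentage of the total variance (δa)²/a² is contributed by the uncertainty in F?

7.79%

(δa/a)² = (1·δF/F)² + (-1·δm/m)²
  F term: (1×0.0270)² = 0.000732
  m term: (-1×0.0931)² = 0.00867
Total = 0.00940. Share from F = 0.000732/0.00940 = 0.0779.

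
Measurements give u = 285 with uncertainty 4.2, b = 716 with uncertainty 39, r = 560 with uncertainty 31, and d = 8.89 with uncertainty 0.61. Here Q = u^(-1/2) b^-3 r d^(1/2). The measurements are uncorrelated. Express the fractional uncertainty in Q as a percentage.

17.6%

For a monomial Q ∝ u^(-1/2), b^-3, r, d^(1/2), fractional errors add in quadrature:
  (−½·δu/u)² = (-0.5×0.0147)² = 5.43e-05;  (-3·δb/b)² = (-3×0.0545)² = 0.0267;  (1·δr/r)² = (1×0.0554)² = 0.00306;  (½·δd/d)² = (0.5×0.0686)² = 0.00118
δQ/Q = √(0.0310) = 0.176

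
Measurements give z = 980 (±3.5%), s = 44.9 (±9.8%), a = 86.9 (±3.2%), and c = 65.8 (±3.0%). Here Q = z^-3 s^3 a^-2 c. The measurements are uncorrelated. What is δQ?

2.68e-07

Products/powers → add relative errors in quadrature, weighted by exponent:
  (-3·δz/z)² = (-3×0.0350)² = 0.0110;  (3·δs/s)² = (3×0.0980)² = 0.0864;  (-2·δa/a)² = (-2×0.0320)² = 0.00410;  (1·δc/c)² = (1×0.0300)² = 0.000900
δQ/Q = √(0.102) = 0.320
Q = 8.38e-07, so δQ = 0.320 × 8.38e-07 = 2.68e-07.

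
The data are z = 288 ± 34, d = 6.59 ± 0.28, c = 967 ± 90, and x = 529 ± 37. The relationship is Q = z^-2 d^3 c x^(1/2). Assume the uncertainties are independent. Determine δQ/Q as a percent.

28.6%

Q is a product of powers, so relative uncertainties combine in quadrature:
  (-2·δz/z)² = (-2×0.118)² = 0.0557;  (3·δd/d)² = (3×0.0425)² = 0.0162;  (1·δc/c)² = (1×0.0931)² = 0.00866;  (½·δx/x)² = (0.5×0.0699)² = 0.00122
δQ/Q = √(0.0819) = 0.286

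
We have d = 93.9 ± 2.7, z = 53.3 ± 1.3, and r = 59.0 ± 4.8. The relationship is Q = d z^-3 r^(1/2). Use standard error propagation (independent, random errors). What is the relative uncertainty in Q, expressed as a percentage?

Products/powers → add relative errors in quadrature, weighted by exponent:
  (1·δd/d)² = (1×0.0288)² = 0.000827;  (-3·δz/z)² = (-3×0.0244)² = 0.00535;  (½·δr/r)² = (0.5×0.0814)² = 0.00165
δQ/Q = √(0.00784) = 0.0885

8.85%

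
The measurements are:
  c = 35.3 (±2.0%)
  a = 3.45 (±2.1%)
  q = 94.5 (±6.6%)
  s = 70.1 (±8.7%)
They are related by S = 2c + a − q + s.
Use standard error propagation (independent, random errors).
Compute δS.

8.84

Absolute uncertainties add in quadrature for a linear combination:
  (2·δc)² = 1.99;  (δa)² = 0.00525;  (δq)² = 38.9;  (δs)² = 37.2
δS = √(78.1) = 8.84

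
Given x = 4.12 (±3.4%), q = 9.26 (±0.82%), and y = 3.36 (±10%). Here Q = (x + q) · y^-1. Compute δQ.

Let u = x + q = 13.4. δu = √(δx² + δq²) = √(0.0196 + 0.00577) = 0.159, so δu/u = 0.0119.
Q is then a monomial in u, y:
δQ/Q = √((δu/u)² + (-1·δy/y)²) = √(0.000142 + 0.0100) = 0.101
Q = 3.98, so δQ = 0.101 × 3.98 = 0.401.

0.401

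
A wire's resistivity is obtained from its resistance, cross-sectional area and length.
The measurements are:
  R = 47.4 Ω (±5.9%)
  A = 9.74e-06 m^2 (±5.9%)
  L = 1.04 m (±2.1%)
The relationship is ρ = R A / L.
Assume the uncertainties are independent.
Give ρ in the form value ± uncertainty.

(4.44 ± 0.382) × 10^-4 Ω·m

Products/powers → add relative errors in quadrature, weighted by exponent:
  (1·δR/R)² = (1×0.0590)² = 0.00348;  (1·δA/A)² = (1×0.0590)² = 0.00348;  (-1·δL/L)² = (-1×0.0210)² = 0.000441
δρ/ρ = √(0.00740) = 0.0860
ρ = 0.000444 Ω·m, so δρ = 0.0860 × 0.000444 = 3.82e-05 Ω·m.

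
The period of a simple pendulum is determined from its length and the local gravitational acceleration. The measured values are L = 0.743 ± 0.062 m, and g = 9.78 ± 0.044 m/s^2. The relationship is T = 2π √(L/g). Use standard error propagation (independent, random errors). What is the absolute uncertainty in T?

0.0724 s

Relative error in a monomial: (δT/T)² = Σ (nᵢ · δxᵢ/xᵢ)².
  (½·δL/L)² = (0.5×0.0834)² = 0.00174;  (−½·δg/g)² = (-0.5×0.00450)² = 5.06e-06
δT/T = √(0.00175) = 0.0418
T = 1.73 s, so δT = 0.0418 × 1.73 = 0.0724 s.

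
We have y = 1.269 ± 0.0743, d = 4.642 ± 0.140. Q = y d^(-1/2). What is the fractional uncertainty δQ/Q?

Relative error in a monomial: (δQ/Q)² = Σ (nᵢ · δxᵢ/xᵢ)².
  (1·δy/y)² = (1×0.0586)² = 0.00343;  (−½·δd/d)² = (-0.5×0.0302)² = 0.000227
δQ/Q = √(0.00366) = 0.0605

0.0605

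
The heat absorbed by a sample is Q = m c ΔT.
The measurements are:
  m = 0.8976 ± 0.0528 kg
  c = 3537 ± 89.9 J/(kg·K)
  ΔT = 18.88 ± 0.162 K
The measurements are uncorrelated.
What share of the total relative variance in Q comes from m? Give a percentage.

(δQ/Q)² = (1·δm/m)² + (1·δc/c)² + (1·δΔT/ΔT)²
  m term: (1×0.0588)² = 0.00346
  c term: (1×0.0254)² = 0.000646
  ΔT term: (1×0.00858)² = 7.36e-05
Total = 0.00418. Share from m = 0.00346/0.00418 = 0.828.

82.8%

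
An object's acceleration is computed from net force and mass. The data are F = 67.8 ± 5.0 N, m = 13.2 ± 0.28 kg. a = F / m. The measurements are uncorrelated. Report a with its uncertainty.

5.14 ± 0.394 m/s^2

a is a product of powers, so relative uncertainties combine in quadrature:
  (1·δF/F)² = (1×0.0737)² = 0.00544;  (-1·δm/m)² = (-1×0.0212)² = 0.000450
δa/a = √(0.00589) = 0.0767
a = 5.14 m/s^2, so δa = 0.0767 × 5.14 = 0.394 m/s^2.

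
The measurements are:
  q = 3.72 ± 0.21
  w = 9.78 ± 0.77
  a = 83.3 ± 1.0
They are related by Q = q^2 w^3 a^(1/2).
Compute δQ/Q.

Since Q is a product/quotient, work with relative uncertainties:
  (2·δq/q)² = (2×0.0565)² = 0.0127;  (3·δw/w)² = (3×0.0787)² = 0.0558;  (½·δa/a)² = (0.5×0.0120)² = 3.6e-05
δQ/Q = √(0.0686) = 0.262

0.262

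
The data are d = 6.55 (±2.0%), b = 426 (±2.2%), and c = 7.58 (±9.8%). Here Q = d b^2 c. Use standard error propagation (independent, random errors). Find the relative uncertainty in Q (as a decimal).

0.109

Each factor contributes (exponent × relative error)² to (δQ/Q)²:
  (1·δd/d)² = (1×0.0200)² = 0.000400;  (2·δb/b)² = (2×0.0220)² = 0.00194;  (1·δc/c)² = (1×0.0980)² = 0.00960
δQ/Q = √(0.0119) = 0.109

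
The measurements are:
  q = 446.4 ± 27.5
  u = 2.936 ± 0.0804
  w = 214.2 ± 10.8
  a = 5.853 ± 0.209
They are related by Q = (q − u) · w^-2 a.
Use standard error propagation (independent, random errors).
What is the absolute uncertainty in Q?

0.00700

Let h = q − u = 443.5. δh = √(δq² + δu²) = √(756 + 0.00646) = 27.5, so δh/h = 0.0620.
Q is then a monomial in h, w, a:
δQ/Q = √((δh/h)² + (-2·δw/w)² + (1·δa/a)²) = √(0.00385 + 0.0102 + 0.00128) = 0.124
Q = 0.05657, so δQ = 0.124 × 0.05657 = 0.00700.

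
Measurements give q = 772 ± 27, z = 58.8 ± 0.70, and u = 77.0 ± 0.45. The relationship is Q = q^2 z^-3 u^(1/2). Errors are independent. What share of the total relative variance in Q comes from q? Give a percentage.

79.2%

(δQ/Q)² = (2·δq/q)² + (-3·δz/z)² + (½·δu/u)²
  q term: (2×0.0350)² = 0.00489
  z term: (-3×0.0119)² = 0.00128
  u term: (0.5×0.00584)² = 8.54e-06
Total = 0.00618. Share from q = 0.00489/0.00618 = 0.792.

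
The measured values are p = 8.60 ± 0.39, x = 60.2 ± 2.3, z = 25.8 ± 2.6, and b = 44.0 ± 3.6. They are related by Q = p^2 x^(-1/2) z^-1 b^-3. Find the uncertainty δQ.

1.22e-06

Each factor contributes (exponent × relative error)² to (δQ/Q)²:
  (2·δp/p)² = (2×0.0453)² = 0.00823;  (−½·δx/x)² = (-0.5×0.0382)² = 0.000365;  (-1·δz/z)² = (-1×0.101)² = 0.0102;  (-3·δb/b)² = (-3×0.0818)² = 0.0602
δQ/Q = √(0.0790) = 0.281
Q = 4.34e-06, so δQ = 0.281 × 4.34e-06 = 1.22e-06.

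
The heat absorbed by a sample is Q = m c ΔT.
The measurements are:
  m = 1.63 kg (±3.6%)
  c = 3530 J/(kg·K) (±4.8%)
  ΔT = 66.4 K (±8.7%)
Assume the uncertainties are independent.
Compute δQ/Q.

0.106

Since Q is a product/quotient, work with relative uncertainties:
  (1·δm/m)² = (1×0.0360)² = 0.00130;  (1·δc/c)² = (1×0.0480)² = 0.00230;  (1·δΔT/ΔT)² = (1×0.0870)² = 0.00757
δQ/Q = √(0.0112) = 0.106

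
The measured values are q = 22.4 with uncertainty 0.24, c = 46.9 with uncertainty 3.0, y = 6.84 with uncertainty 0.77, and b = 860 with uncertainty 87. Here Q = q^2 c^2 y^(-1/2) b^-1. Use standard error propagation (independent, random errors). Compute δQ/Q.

0.174

Each factor contributes (exponent × relative error)² to (δQ/Q)²:
  (2·δq/q)² = (2×0.0107)² = 0.000459;  (2·δc/c)² = (2×0.0640)² = 0.0164;  (−½·δy/y)² = (-0.5×0.113)² = 0.00317;  (-1·δb/b)² = (-1×0.101)² = 0.0102
δQ/Q = √(0.0302) = 0.174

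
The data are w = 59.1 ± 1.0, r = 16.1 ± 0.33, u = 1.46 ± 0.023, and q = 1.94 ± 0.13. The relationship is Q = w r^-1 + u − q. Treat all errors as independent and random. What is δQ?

Let p = w·r^-1 = 3.67. δp/p = √((1·δw/w)² + (-1·δr/r)²) = √(0.000286 + 0.000420) = 0.0266, so δp = 0.0976.
Q = p + u − q: δQ = √(δp² + δu² + δq²) = √(0.00952 + 0.000529 + 0.0169) = 0.164

0.164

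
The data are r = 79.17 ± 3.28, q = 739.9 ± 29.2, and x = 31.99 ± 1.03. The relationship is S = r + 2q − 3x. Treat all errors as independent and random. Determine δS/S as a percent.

For a sum/difference, combine absolute errors in quadrature:
  (δr)² = 10.8;  (2·δq)² = 3410;  (3·δx)² = 9.55
δS = √(3430) = 58.6
S = 1463, so δS/S = 58.6/1463 = 0.0400.

4.00%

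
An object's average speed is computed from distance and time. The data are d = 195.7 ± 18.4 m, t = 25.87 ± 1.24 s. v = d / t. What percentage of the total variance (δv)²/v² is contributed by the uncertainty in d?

79.4%

(δv/v)² = (1·δd/d)² + (-1·δt/t)²
  d term: (1×0.0940)² = 0.00884
  t term: (-1×0.0479)² = 0.00230
Total = 0.0111. Share from d = 0.00884/0.0111 = 0.794.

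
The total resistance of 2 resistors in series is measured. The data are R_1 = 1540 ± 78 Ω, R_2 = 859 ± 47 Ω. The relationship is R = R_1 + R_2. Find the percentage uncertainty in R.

For a sum/difference, combine absolute errors in quadrature:
  (δR_1)² = 6080;  (δR_2)² = 2210
δR = √(8290) = 91.1 Ω
R = 2400 Ω, so δR/R = 91.1/2400 = 0.0380.

3.80%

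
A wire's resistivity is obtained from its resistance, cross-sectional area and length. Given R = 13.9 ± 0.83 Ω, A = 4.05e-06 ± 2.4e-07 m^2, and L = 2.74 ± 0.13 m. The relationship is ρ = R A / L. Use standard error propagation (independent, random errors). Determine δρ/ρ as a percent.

Since ρ is a product/quotient, work with relative uncertainties:
  (1·δR/R)² = (1×0.0597)² = 0.00357;  (1·δA/A)² = (1×0.0593)² = 0.00351;  (-1·δL/L)² = (-1×0.0474)² = 0.00225
δρ/ρ = √(0.00933) = 0.0966

9.66%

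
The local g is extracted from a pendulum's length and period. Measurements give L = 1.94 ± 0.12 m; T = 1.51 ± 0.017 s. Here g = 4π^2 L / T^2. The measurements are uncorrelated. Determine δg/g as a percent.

6.58%

Since g is a product/quotient, work with relative uncertainties:
  (1·δL/L)² = (1×0.0619)² = 0.00383;  (-2·δT/T)² = (-2×0.0113)² = 0.000507
δg/g = √(0.00433) = 0.0658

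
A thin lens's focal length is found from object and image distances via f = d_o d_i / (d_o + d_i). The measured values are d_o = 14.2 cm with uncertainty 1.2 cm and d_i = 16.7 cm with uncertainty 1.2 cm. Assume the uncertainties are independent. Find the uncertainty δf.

∂f/∂d_o = (d_i/(d_o+d_i))² = 0.292;  ∂f/∂d_i = (d_o/(d_o+d_i))² = 0.211
δf = √((∂f/∂d_o · δd_o)² + (∂f/∂d_i · δd_i)²) = √(0.123 + 0.0642) = 0.433 cm

0.433 cm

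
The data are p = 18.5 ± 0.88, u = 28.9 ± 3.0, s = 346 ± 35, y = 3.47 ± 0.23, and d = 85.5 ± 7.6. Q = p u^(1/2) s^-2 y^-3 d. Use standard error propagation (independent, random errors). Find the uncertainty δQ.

0.000519

Q is a product of powers, so relative uncertainties combine in quadrature:
  (1·δp/p)² = (1×0.0476)² = 0.00226;  (½·δu/u)² = (0.5×0.104)² = 0.00269;  (-2·δs/s)² = (-2×0.101)² = 0.0409;  (-3·δy/y)² = (-3×0.0663)² = 0.0395;  (1·δd/d)² = (1×0.0889)² = 0.00790
δQ/Q = √(0.0933) = 0.305
Q = 0.00170, so δQ = 0.305 × 0.00170 = 0.000519.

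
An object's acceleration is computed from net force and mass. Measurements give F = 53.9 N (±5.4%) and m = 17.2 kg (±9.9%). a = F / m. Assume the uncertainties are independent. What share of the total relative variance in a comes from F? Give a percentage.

22.9%

(δa/a)² = (1·δF/F)² + (-1·δm/m)²
  F term: (1×0.0540)² = 0.00292
  m term: (-1×0.0990)² = 0.00980
Total = 0.0127. Share from F = 0.00292/0.0127 = 0.229.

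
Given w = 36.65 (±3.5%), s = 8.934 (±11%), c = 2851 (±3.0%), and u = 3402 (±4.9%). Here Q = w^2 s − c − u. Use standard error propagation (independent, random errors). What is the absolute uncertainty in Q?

Let p = w^2·s = 12000. δp/p = √((2·δw/w)² + (1·δs/s)²) = √(0.00490 + 0.0121) = 0.130, so δp = 1560.
Q = p − c − u: δQ = √(δp² + δc² + δu²) = √(2.45e+06 + 7320 + 27800) = 1580

1580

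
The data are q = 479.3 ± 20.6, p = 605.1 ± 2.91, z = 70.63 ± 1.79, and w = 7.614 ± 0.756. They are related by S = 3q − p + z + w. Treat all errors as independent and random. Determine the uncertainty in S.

61.9

Each term contributes (cᵢ δxᵢ)² to (δS)²:
  (3·δq)² = 3820;  (δp)² = 8.47;  (δz)² = 3.20;  (δw)² = 0.572
δS = √(3830) = 61.9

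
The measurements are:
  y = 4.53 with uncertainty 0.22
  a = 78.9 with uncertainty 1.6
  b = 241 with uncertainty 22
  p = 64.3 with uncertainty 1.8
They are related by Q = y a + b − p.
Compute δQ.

Let w = y·a = 357. δw/w = √((1·δy/y)² + (1·δa/a)²) = √(0.00236 + 0.000411) = 0.0526, so δw = 18.8.
Q = w + b − p: δQ = √(δw² + δb² + δp²) = √(354 + 484 + 3.24) = 29.0

29.0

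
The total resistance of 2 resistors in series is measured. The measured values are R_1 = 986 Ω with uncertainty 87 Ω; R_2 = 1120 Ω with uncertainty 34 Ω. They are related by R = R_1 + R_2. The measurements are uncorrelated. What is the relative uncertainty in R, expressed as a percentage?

4.44%

Absolute uncertainties add in quadrature for a linear combination:
  (δR_1)² = 7570;  (δR_2)² = 1160
δR = √(8720) = 93.4 Ω
R = 2110 Ω, so δR/R = 93.4/2110 = 0.0444.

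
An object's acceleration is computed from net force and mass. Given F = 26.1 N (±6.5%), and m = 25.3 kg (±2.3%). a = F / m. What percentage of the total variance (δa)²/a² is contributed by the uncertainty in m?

11.1%

(δa/a)² = (1·δF/F)² + (-1·δm/m)²
  F term: (1×0.0650)² = 0.00423
  m term: (-1×0.0230)² = 0.000529
Total = 0.00475. Share from m = 0.000529/0.00475 = 0.111.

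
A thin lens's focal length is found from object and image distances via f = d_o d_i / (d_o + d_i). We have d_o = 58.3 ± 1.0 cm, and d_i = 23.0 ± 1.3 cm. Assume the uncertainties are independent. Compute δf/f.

∂f/∂d_o = (d_i/(d_o+d_i))² = 0.0800;  ∂f/∂d_i = (d_o/(d_o+d_i))² = 0.514
δf = √((∂f/∂d_o · δd_o)² + (∂f/∂d_i · δd_i)²) = √(0.00641 + 0.447) = 0.673 cm
f = 16.5 cm, so δf/f = 0.673/16.5 = 0.0408.

0.0408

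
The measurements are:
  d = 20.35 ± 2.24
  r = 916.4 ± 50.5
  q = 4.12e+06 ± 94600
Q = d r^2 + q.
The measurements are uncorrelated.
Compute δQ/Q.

Let p = d·r^2 = 1.709e+07. δp/p = √((1·δd/d)² + (2·δr/r)²) = √(0.0121 + 0.0121) = 0.156, so δp = 2.66e+06.
Q = p + q: δQ = √(δp² + δq²) = √(7.09e+12 + 8.95e+09) = 2.66e+06
Q = 2.121e+07, so δQ/Q = 2.66e+06/2.121e+07 = 0.126.

0.126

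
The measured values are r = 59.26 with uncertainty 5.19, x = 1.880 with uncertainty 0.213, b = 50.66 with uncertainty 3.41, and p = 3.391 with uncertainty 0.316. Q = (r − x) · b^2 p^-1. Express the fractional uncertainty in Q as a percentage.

Let u = r − x = 57.38. δu = √(δr² + δx²) = √(26.9 + 0.0454) = 5.19, so δu/u = 0.0905.
Q is then a monomial in u, b, p:
δQ/Q = √((δu/u)² + (2·δb/b)² + (-1·δp/p)²) = √(0.00819 + 0.0181 + 0.00868) = 0.187

18.7%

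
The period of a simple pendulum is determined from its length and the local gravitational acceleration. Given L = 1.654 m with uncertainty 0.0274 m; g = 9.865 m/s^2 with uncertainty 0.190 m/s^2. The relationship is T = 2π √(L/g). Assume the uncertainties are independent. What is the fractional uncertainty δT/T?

0.0127

T is a product of powers, so relative uncertainties combine in quadrature:
  (½·δL/L)² = (0.5×0.0166)² = 6.86e-05;  (−½·δg/g)² = (-0.5×0.0193)² = 9.27e-05
δT/T = √(0.000161) = 0.0127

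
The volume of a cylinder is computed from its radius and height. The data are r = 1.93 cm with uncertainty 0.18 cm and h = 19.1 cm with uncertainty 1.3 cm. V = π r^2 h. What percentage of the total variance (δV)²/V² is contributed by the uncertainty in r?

(δV/V)² = (2·δr/r)² + (1·δh/h)²
  r term: (2×0.0933)² = 0.0348
  h term: (1×0.0681)² = 0.00463
Total = 0.0394. Share from r = 0.0348/0.0394 = 0.882.

88.2%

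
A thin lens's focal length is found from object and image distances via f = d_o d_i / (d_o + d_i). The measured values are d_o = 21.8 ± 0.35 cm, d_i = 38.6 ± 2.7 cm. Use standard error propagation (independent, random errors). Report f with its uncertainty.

13.9 ± 0.380 cm

∂f/∂d_o = (d_i/(d_o+d_i))² = 0.408;  ∂f/∂d_i = (d_o/(d_o+d_i))² = 0.130
δf = √((∂f/∂d_o · δd_o)² + (∂f/∂d_i · δd_i)²) = √(0.0204 + 0.124) = 0.380 cm
f = 13.9 cm.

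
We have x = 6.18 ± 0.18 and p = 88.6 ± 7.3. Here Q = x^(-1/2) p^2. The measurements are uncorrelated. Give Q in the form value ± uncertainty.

Since Q is a product/quotient, work with relative uncertainties:
  (−½·δx/x)² = (-0.5×0.0291)² = 0.000212;  (2·δp/p)² = (2×0.0824)² = 0.0272
δQ/Q = √(0.0274) = 0.165
Q = 3160, so δQ = 0.165 × 3160 = 522.

3160 ± 522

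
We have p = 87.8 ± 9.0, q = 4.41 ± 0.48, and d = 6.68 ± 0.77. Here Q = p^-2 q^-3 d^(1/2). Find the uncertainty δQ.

Relative error in a monomial: (δQ/Q)² = Σ (nᵢ · δxᵢ/xᵢ)².
  (-2·δp/p)² = (-2×0.103)² = 0.0420;  (-3·δq/q)² = (-3×0.109)² = 0.107;  (½·δd/d)² = (0.5×0.115)² = 0.00332
δQ/Q = √(0.152) = 0.390
Q = 3.91e-06, so δQ = 0.390 × 3.91e-06 = 1.52e-06.

1.52e-06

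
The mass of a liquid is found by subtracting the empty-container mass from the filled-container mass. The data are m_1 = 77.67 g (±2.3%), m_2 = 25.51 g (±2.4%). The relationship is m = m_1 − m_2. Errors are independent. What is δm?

Sums and differences: (δm)² = Σ (cᵢ δxᵢ)².
  (δm_1)² = 3.19;  (δm_2)² = 0.375
δm = √(3.57) = 1.89 g

1.89 g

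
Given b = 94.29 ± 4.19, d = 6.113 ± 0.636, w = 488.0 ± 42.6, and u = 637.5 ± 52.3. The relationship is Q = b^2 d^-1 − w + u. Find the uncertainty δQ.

210

Let p = b^2·d^-1 = 1454. δp/p = √((2·δb/b)² + (-1·δd/d)²) = √(0.00790 + 0.0108) = 0.137, so δp = 199.
Q = p − w + u: δQ = √(δp² + δw² + δu²) = √(39600 + 1810 + 2740) = 210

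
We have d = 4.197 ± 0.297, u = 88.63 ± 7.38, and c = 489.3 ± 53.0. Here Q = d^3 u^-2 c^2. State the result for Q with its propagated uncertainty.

2253 ± 780

Since Q is a product/quotient, work with relative uncertainties:
  (3·δd/d)² = (3×0.0708)² = 0.0451;  (-2·δu/u)² = (-2×0.0833)² = 0.0277;  (2·δc/c)² = (2×0.108)² = 0.0469
δQ/Q = √(0.120) = 0.346
Q = 2253, so δQ = 0.346 × 2253 = 780.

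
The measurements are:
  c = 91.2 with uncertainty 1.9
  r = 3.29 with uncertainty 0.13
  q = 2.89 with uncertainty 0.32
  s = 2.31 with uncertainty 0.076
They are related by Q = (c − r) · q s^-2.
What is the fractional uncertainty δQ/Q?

Let u = c − r = 87.9. δu = √(δc² + δr²) = √(3.61 + 0.0169) = 1.90, so δu/u = 0.0217.
Q is then a monomial in u, q, s:
δQ/Q = √((δu/u)² + (1·δq/q)² + (-2·δs/s)²) = √(0.000469 + 0.0123 + 0.00433) = 0.131

0.131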